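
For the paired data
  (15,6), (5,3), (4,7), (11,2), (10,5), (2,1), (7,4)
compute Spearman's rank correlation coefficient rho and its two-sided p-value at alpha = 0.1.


Step 1: Rank x and y separately (midranks; no ties here).
rank(x): 15->7, 5->3, 4->2, 11->6, 10->5, 2->1, 7->4
rank(y): 6->6, 3->3, 7->7, 2->2, 5->5, 1->1, 4->4
Step 2: d_i = R_x(i) - R_y(i); compute d_i^2.
  (7-6)^2=1, (3-3)^2=0, (2-7)^2=25, (6-2)^2=16, (5-5)^2=0, (1-1)^2=0, (4-4)^2=0
sum(d^2) = 42.
Step 3: rho = 1 - 6*42 / (7*(7^2 - 1)) = 1 - 252/336 = 0.250000.
Step 4: Under H0, t = rho * sqrt((n-2)/(1-rho^2)) = 0.5774 ~ t(5).
Step 5: Two-sided p-value from the t-distribution with 5 df = 0.588724.
Step 6: alpha = 0.1. fail to reject H0.

rho = 0.2500, p = 0.588724, fail to reject H0 at alpha = 0.1.


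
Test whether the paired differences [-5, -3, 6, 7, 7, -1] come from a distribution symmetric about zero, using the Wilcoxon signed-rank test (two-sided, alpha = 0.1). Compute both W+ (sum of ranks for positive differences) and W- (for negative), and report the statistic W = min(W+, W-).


Step 1: Drop any zero differences (none here) and take |d_i|.
|d| = [5, 3, 6, 7, 7, 1]
Step 2: Midrank |d_i| (ties get averaged ranks).
ranks: |5|->3, |3|->2, |6|->4, |7|->5.5, |7|->5.5, |1|->1
Step 3: Attach original signs; sum ranks with positive sign and with negative sign.
W+ = 4 + 5.5 + 5.5 = 15
W- = 3 + 2 + 1 = 6
(Check: W+ + W- = 21 should equal n(n+1)/2 = 21.)
Step 4: Test statistic W = min(W+, W-) = 6.
Step 5: Ties in |d|, so use the tie-corrected normal approximation.
        E[W] = n(n+1)/4 = 6*7/4 = 10.5.
        Tie groups: |d|=7 (t=2); sum(t^3 - t) = 6.
        Var[W] = n(n+1)(2n+1)/24 - sum(t^3-t)/48 = 546/24 - 6/48 = 22.625.
        z = (W - E[W]) / sqrt(Var[W]) = (6 - 10.5) / 4.7566 = -0.9461.
        Two-sided p = 2*Phi(z) = 0.344118.
Step 6: alpha = 0.1. fail to reject H0.

W+ = 15, W- = 6, W = min = 6, p = 0.344118, fail to reject H0.


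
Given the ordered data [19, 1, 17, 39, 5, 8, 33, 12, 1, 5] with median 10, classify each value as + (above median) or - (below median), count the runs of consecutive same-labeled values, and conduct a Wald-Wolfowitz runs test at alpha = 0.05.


Step 1: Compute median = 10; label A = above, B = below.
Labels in order: ABAABBAABB  (n_A = 5, n_B = 5)
Step 2: Count runs R = 6.
Step 3: Under H0 (random ordering), E[R] = 2*n_A*n_B/(n_A+n_B) + 1 = 2*5*5/10 + 1 = 6.0000.
        Var[R] = 2*n_A*n_B*(2*n_A*n_B - n_A - n_B) / ((n_A+n_B)^2 * (n_A+n_B-1)) = 2000/900 = 2.2222.
        SD[R] = 1.4907.
Step 4: R = E[R], so z = 0 with no continuity correction.
Step 5: Two-sided p-value via normal approximation = 2*(1 - Phi(|z|)) = 1.000000.
Step 6: alpha = 0.05. fail to reject H0.

R = 6, z = 0.0000, p = 1.000000, fail to reject H0.


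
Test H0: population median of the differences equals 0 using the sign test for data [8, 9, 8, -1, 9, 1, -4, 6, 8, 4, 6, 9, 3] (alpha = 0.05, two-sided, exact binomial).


Step 1: Discard zero differences. Original n = 13; n_eff = number of nonzero differences = 13.
Nonzero differences (with sign): +8, +9, +8, -1, +9, +1, -4, +6, +8, +4, +6, +9, +3
Step 2: Count signs: positive = 11, negative = 2.
Step 3: Under H0: P(positive) = 0.5, so the number of positives S ~ Bin(13, 0.5).
Step 4: Two-sided exact p-value = sum of Bin(13,0.5) probabilities at or below the observed probability = 0.022461.
Step 5: alpha = 0.05. reject H0.

n_eff = 13, pos = 11, neg = 2, p = 0.022461, reject H0.


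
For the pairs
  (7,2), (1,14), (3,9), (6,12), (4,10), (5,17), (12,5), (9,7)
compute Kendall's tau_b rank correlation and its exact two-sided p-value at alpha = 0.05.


Step 1: Enumerate the 28 unordered pairs (i,j) with i<j and classify each by sign(x_j-x_i) * sign(y_j-y_i).
  (1,2):dx=-6,dy=+12->D; (1,3):dx=-4,dy=+7->D; (1,4):dx=-1,dy=+10->D; (1,5):dx=-3,dy=+8->D
  (1,6):dx=-2,dy=+15->D; (1,7):dx=+5,dy=+3->C; (1,8):dx=+2,dy=+5->C; (2,3):dx=+2,dy=-5->D
  (2,4):dx=+5,dy=-2->D; (2,5):dx=+3,dy=-4->D; (2,6):dx=+4,dy=+3->C; (2,7):dx=+11,dy=-9->D
  (2,8):dx=+8,dy=-7->D; (3,4):dx=+3,dy=+3->C; (3,5):dx=+1,dy=+1->C; (3,6):dx=+2,dy=+8->C
  (3,7):dx=+9,dy=-4->D; (3,8):dx=+6,dy=-2->D; (4,5):dx=-2,dy=-2->C; (4,6):dx=-1,dy=+5->D
  (4,7):dx=+6,dy=-7->D; (4,8):dx=+3,dy=-5->D; (5,6):dx=+1,dy=+7->C; (5,7):dx=+8,dy=-5->D
  (5,8):dx=+5,dy=-3->D; (6,7):dx=+7,dy=-12->D; (6,8):dx=+4,dy=-10->D; (7,8):dx=-3,dy=+2->D
Step 2: C = 8, D = 20, total pairs = 28.
Step 3: tau = (C - D)/(n(n-1)/2) = (8 - 20)/28 = -0.428571.
Step 4: Exact two-sided p-value (enumerate n! = 40320 permutations of y under H0): p = 0.178869.
Step 5: alpha = 0.05. fail to reject H0.

tau_b = -0.4286 (C=8, D=20), p = 0.178869, fail to reject H0.


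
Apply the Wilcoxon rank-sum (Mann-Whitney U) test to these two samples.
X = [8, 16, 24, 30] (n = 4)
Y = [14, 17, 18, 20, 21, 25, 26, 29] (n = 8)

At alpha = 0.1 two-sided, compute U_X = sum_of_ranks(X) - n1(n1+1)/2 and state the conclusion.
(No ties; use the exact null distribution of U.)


Step 1: Combine and sort all 12 observations; assign midranks.
sorted (value, group): (8,X), (14,Y), (16,X), (17,Y), (18,Y), (20,Y), (21,Y), (24,X), (25,Y), (26,Y), (29,Y), (30,X)
ranks: 8->1, 14->2, 16->3, 17->4, 18->5, 20->6, 21->7, 24->8, 25->9, 26->10, 29->11, 30->12
Step 2: Rank sum for X: R1 = 1 + 3 + 8 + 12 = 24.
Step 3: U_X = R1 - n1(n1+1)/2 = 24 - 4*5/2 = 24 - 10 = 14.
       U_Y = n1*n2 - U_X = 32 - 14 = 18.
Step 4: No ties, so the exact null distribution of U (based on enumerating the C(12,4) = 495 equally likely rank assignments) gives the two-sided p-value.
Step 5: p-value = 0.808081; compare to alpha = 0.1. fail to reject H0.

U_X = 14, p = 0.808081, fail to reject H0 at alpha = 0.1.


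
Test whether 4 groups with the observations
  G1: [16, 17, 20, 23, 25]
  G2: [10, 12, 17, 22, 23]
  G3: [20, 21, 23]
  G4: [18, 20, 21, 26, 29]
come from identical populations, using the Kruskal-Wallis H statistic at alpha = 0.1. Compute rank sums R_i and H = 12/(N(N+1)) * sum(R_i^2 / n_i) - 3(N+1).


Step 1: Combine all N = 18 observations and assign midranks.
sorted (value, group, rank): (10,G2,1), (12,G2,2), (16,G1,3), (17,G1,4.5), (17,G2,4.5), (18,G4,6), (20,G1,8), (20,G3,8), (20,G4,8), (21,G3,10.5), (21,G4,10.5), (22,G2,12), (23,G1,14), (23,G2,14), (23,G3,14), (25,G1,16), (26,G4,17), (29,G4,18)
Step 2: Sum ranks within each group.
R_1 = 45.5 (n_1 = 5)
R_2 = 33.5 (n_2 = 5)
R_3 = 32.5 (n_3 = 3)
R_4 = 59.5 (n_4 = 5)
Step 3: H = 12/(N(N+1)) * sum(R_i^2/n_i) - 3(N+1)
     = 12/(18*19) * (45.5^2/5 + 33.5^2/5 + 32.5^2/3 + 59.5^2/5) - 3*19
     = 0.035088 * 1698.63 - 57
     = 2.601170.
Step 4: Ties present; correction factor C = 1 - 60/(18^3 - 18) = 0.989680. Corrected H = 2.601170 / 0.989680 = 2.628293.
Step 5: Under H0, H ~ chi^2(3); p-value = 0.452551.
Step 6: alpha = 0.1. fail to reject H0.

H = 2.6283, df = 3, p = 0.452551, fail to reject H0.


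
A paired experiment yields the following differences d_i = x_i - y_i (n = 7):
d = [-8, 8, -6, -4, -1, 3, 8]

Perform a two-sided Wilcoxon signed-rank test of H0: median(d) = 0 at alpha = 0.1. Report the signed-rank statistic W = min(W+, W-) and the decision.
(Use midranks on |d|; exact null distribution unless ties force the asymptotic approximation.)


Step 1: Drop any zero differences (none here) and take |d_i|.
|d| = [8, 8, 6, 4, 1, 3, 8]
Step 2: Midrank |d_i| (ties get averaged ranks).
ranks: |8|->6, |8|->6, |6|->4, |4|->3, |1|->1, |3|->2, |8|->6
Step 3: Attach original signs; sum ranks with positive sign and with negative sign.
W+ = 6 + 2 + 6 = 14
W- = 6 + 4 + 3 + 1 = 14
(Check: W+ + W- = 28 should equal n(n+1)/2 = 28.)
Step 4: Test statistic W = min(W+, W-) = 14.
Step 5: Ties in |d|, so use the tie-corrected normal approximation.
        E[W] = n(n+1)/4 = 7*8/4 = 14.
        Tie groups: |d|=8 (t=3); sum(t^3 - t) = 24.
        Var[W] = n(n+1)(2n+1)/24 - sum(t^3-t)/48 = 840/24 - 24/48 = 34.5.
        z = (W - E[W]) / sqrt(Var[W]) = (14 - 14) / 5.8737 = 0.0000.
        Two-sided p = 2*Phi(z) = 1.000000.
Step 6: alpha = 0.1. fail to reject H0.

W+ = 14, W- = 14, W = min = 14, p = 1.000000, fail to reject H0.


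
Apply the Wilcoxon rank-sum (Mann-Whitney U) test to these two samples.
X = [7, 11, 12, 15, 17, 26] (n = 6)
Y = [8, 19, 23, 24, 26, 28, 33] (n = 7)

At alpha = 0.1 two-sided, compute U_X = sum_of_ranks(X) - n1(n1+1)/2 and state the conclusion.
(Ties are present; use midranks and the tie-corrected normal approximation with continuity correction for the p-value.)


Step 1: Combine and sort all 13 observations; assign midranks.
sorted (value, group): (7,X), (8,Y), (11,X), (12,X), (15,X), (17,X), (19,Y), (23,Y), (24,Y), (26,X), (26,Y), (28,Y), (33,Y)
ranks: 7->1, 8->2, 11->3, 12->4, 15->5, 17->6, 19->7, 23->8, 24->9, 26->10.5, 26->10.5, 28->12, 33->13
Step 2: Rank sum for X: R1 = 1 + 3 + 4 + 5 + 6 + 10.5 = 29.5.
Step 3: U_X = R1 - n1(n1+1)/2 = 29.5 - 6*7/2 = 29.5 - 21 = 8.5.
       U_Y = n1*n2 - U_X = 42 - 8.5 = 33.5.
Step 4: Ties are present, so use the tie-corrected normal approximation (with continuity correction) for the p-value.
Step 5: p-value = 0.086044; compare to alpha = 0.1. reject H0.

U_X = 8.5, p = 0.086044, reject H0 at alpha = 0.1.


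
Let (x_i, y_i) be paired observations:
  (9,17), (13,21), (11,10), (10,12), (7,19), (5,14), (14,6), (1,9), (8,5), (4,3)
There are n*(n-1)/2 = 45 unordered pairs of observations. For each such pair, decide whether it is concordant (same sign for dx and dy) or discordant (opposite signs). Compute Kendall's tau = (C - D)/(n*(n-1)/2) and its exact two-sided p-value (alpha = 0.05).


Step 1: Enumerate the 45 unordered pairs (i,j) with i<j and classify each by sign(x_j-x_i) * sign(y_j-y_i).
  (1,2):dx=+4,dy=+4->C; (1,3):dx=+2,dy=-7->D; (1,4):dx=+1,dy=-5->D; (1,5):dx=-2,dy=+2->D
  (1,6):dx=-4,dy=-3->C; (1,7):dx=+5,dy=-11->D; (1,8):dx=-8,dy=-8->C; (1,9):dx=-1,dy=-12->C
  (1,10):dx=-5,dy=-14->C; (2,3):dx=-2,dy=-11->C; (2,4):dx=-3,dy=-9->C; (2,5):dx=-6,dy=-2->C
  (2,6):dx=-8,dy=-7->C; (2,7):dx=+1,dy=-15->D; (2,8):dx=-12,dy=-12->C; (2,9):dx=-5,dy=-16->C
  (2,10):dx=-9,dy=-18->C; (3,4):dx=-1,dy=+2->D; (3,5):dx=-4,dy=+9->D; (3,6):dx=-6,dy=+4->D
  (3,7):dx=+3,dy=-4->D; (3,8):dx=-10,dy=-1->C; (3,9):dx=-3,dy=-5->C; (3,10):dx=-7,dy=-7->C
  (4,5):dx=-3,dy=+7->D; (4,6):dx=-5,dy=+2->D; (4,7):dx=+4,dy=-6->D; (4,8):dx=-9,dy=-3->C
  (4,9):dx=-2,dy=-7->C; (4,10):dx=-6,dy=-9->C; (5,6):dx=-2,dy=-5->C; (5,7):dx=+7,dy=-13->D
  (5,8):dx=-6,dy=-10->C; (5,9):dx=+1,dy=-14->D; (5,10):dx=-3,dy=-16->C; (6,7):dx=+9,dy=-8->D
  (6,8):dx=-4,dy=-5->C; (6,9):dx=+3,dy=-9->D; (6,10):dx=-1,dy=-11->C; (7,8):dx=-13,dy=+3->D
  (7,9):dx=-6,dy=-1->C; (7,10):dx=-10,dy=-3->C; (8,9):dx=+7,dy=-4->D; (8,10):dx=+3,dy=-6->D
  (9,10):dx=-4,dy=-2->C
Step 2: C = 26, D = 19, total pairs = 45.
Step 3: tau = (C - D)/(n(n-1)/2) = (26 - 19)/45 = 0.155556.
Step 4: Exact two-sided p-value (enumerate n! = 3628800 permutations of y under H0): p = 0.600654.
Step 5: alpha = 0.05. fail to reject H0.

tau_b = 0.1556 (C=26, D=19), p = 0.600654, fail to reject H0.


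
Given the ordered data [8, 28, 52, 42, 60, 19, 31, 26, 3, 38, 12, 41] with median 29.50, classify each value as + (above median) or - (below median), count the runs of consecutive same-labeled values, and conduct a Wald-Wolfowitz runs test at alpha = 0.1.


Step 1: Compute median = 29.50; label A = above, B = below.
Labels in order: BBAAABABBABA  (n_A = 6, n_B = 6)
Step 2: Count runs R = 8.
Step 3: Under H0 (random ordering), E[R] = 2*n_A*n_B/(n_A+n_B) + 1 = 2*6*6/12 + 1 = 7.0000.
        Var[R] = 2*n_A*n_B*(2*n_A*n_B - n_A - n_B) / ((n_A+n_B)^2 * (n_A+n_B-1)) = 4320/1584 = 2.7273.
        SD[R] = 1.6514.
Step 4: Continuity-corrected z = (R - 0.5 - E[R]) / SD[R] = (8 - 0.5 - 7.0000) / 1.6514 = 0.3028.
Step 5: Two-sided p-value via normal approximation = 2*(1 - Phi(|z|)) = 0.762069.
Step 6: alpha = 0.1. fail to reject H0.

R = 8, z = 0.3028, p = 0.762069, fail to reject H0.


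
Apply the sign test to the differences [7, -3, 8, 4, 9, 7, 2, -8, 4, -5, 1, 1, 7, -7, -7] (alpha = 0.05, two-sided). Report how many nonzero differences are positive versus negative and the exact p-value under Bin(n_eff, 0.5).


Step 1: Discard zero differences. Original n = 15; n_eff = number of nonzero differences = 15.
Nonzero differences (with sign): +7, -3, +8, +4, +9, +7, +2, -8, +4, -5, +1, +1, +7, -7, -7
Step 2: Count signs: positive = 10, negative = 5.
Step 3: Under H0: P(positive) = 0.5, so the number of positives S ~ Bin(15, 0.5).
Step 4: Two-sided exact p-value = sum of Bin(15,0.5) probabilities at or below the observed probability = 0.301758.
Step 5: alpha = 0.05. fail to reject H0.

n_eff = 15, pos = 10, neg = 5, p = 0.301758, fail to reject H0.


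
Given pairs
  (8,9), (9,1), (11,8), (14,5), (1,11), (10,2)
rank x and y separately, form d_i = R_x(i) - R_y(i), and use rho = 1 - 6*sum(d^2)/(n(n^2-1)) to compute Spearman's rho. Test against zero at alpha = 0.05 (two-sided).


Step 1: Rank x and y separately (midranks; no ties here).
rank(x): 8->2, 9->3, 11->5, 14->6, 1->1, 10->4
rank(y): 9->5, 1->1, 8->4, 5->3, 11->6, 2->2
Step 2: d_i = R_x(i) - R_y(i); compute d_i^2.
  (2-5)^2=9, (3-1)^2=4, (5-4)^2=1, (6-3)^2=9, (1-6)^2=25, (4-2)^2=4
sum(d^2) = 52.
Step 3: rho = 1 - 6*52 / (6*(6^2 - 1)) = 1 - 312/210 = -0.485714.
Step 4: Under H0, t = rho * sqrt((n-2)/(1-rho^2)) = -1.1113 ~ t(4).
Step 5: Two-sided p-value from the t-distribution with 4 df = 0.328723.
Step 6: alpha = 0.05. fail to reject H0.

rho = -0.4857, p = 0.328723, fail to reject H0 at alpha = 0.05.


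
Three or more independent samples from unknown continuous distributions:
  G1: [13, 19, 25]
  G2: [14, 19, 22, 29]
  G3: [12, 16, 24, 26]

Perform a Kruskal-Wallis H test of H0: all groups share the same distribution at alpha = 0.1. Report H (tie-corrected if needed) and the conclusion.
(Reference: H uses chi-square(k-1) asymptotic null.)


Step 1: Combine all N = 11 observations and assign midranks.
sorted (value, group, rank): (12,G3,1), (13,G1,2), (14,G2,3), (16,G3,4), (19,G1,5.5), (19,G2,5.5), (22,G2,7), (24,G3,8), (25,G1,9), (26,G3,10), (29,G2,11)
Step 2: Sum ranks within each group.
R_1 = 16.5 (n_1 = 3)
R_2 = 26.5 (n_2 = 4)
R_3 = 23 (n_3 = 4)
Step 3: H = 12/(N(N+1)) * sum(R_i^2/n_i) - 3(N+1)
     = 12/(11*12) * (16.5^2/3 + 26.5^2/4 + 23^2/4) - 3*12
     = 0.090909 * 398.562 - 36
     = 0.232955.
Step 4: Ties present; correction factor C = 1 - 6/(11^3 - 11) = 0.995455. Corrected H = 0.232955 / 0.995455 = 0.234018.
Step 5: Under H0, H ~ chi^2(2); p-value = 0.889577.
Step 6: alpha = 0.1. fail to reject H0.

H = 0.2340, df = 2, p = 0.889577, fail to reject H0.


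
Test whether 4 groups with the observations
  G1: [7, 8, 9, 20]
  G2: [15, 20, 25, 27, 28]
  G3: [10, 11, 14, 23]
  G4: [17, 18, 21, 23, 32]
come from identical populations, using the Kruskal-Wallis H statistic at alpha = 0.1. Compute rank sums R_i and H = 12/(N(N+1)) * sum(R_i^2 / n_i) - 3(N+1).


Step 1: Combine all N = 18 observations and assign midranks.
sorted (value, group, rank): (7,G1,1), (8,G1,2), (9,G1,3), (10,G3,4), (11,G3,5), (14,G3,6), (15,G2,7), (17,G4,8), (18,G4,9), (20,G1,10.5), (20,G2,10.5), (21,G4,12), (23,G3,13.5), (23,G4,13.5), (25,G2,15), (27,G2,16), (28,G2,17), (32,G4,18)
Step 2: Sum ranks within each group.
R_1 = 16.5 (n_1 = 4)
R_2 = 65.5 (n_2 = 5)
R_3 = 28.5 (n_3 = 4)
R_4 = 60.5 (n_4 = 5)
Step 3: H = 12/(N(N+1)) * sum(R_i^2/n_i) - 3(N+1)
     = 12/(18*19) * (16.5^2/4 + 65.5^2/5 + 28.5^2/4 + 60.5^2/5) - 3*19
     = 0.035088 * 1861.22 - 57
     = 8.306140.
Step 4: Ties present; correction factor C = 1 - 12/(18^3 - 18) = 0.997936. Corrected H = 8.306140 / 0.997936 = 8.323320.
Step 5: Under H0, H ~ chi^2(3); p-value = 0.039782.
Step 6: alpha = 0.1. reject H0.

H = 8.3233, df = 3, p = 0.039782, reject H0.


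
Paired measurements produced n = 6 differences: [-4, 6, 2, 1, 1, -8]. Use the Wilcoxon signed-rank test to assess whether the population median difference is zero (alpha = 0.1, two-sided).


Step 1: Drop any zero differences (none here) and take |d_i|.
|d| = [4, 6, 2, 1, 1, 8]
Step 2: Midrank |d_i| (ties get averaged ranks).
ranks: |4|->4, |6|->5, |2|->3, |1|->1.5, |1|->1.5, |8|->6
Step 3: Attach original signs; sum ranks with positive sign and with negative sign.
W+ = 5 + 3 + 1.5 + 1.5 = 11
W- = 4 + 6 = 10
(Check: W+ + W- = 21 should equal n(n+1)/2 = 21.)
Step 4: Test statistic W = min(W+, W-) = 10.
Step 5: Ties in |d|, so use the tie-corrected normal approximation.
        E[W] = n(n+1)/4 = 6*7/4 = 10.5.
        Tie groups: |d|=1 (t=2); sum(t^3 - t) = 6.
        Var[W] = n(n+1)(2n+1)/24 - sum(t^3-t)/48 = 546/24 - 6/48 = 22.625.
        z = (W - E[W]) / sqrt(Var[W]) = (10 - 10.5) / 4.7566 = -0.1051.
        Two-sided p = 2*Phi(z) = 0.916282.
Step 6: alpha = 0.1. fail to reject H0.

W+ = 11, W- = 10, W = min = 10, p = 0.916282, fail to reject H0.


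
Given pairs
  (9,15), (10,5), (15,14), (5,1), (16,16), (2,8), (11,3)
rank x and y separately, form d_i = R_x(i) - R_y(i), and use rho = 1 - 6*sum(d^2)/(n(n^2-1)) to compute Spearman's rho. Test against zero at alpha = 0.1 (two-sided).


Step 1: Rank x and y separately (midranks; no ties here).
rank(x): 9->3, 10->4, 15->6, 5->2, 16->7, 2->1, 11->5
rank(y): 15->6, 5->3, 14->5, 1->1, 16->7, 8->4, 3->2
Step 2: d_i = R_x(i) - R_y(i); compute d_i^2.
  (3-6)^2=9, (4-3)^2=1, (6-5)^2=1, (2-1)^2=1, (7-7)^2=0, (1-4)^2=9, (5-2)^2=9
sum(d^2) = 30.
Step 3: rho = 1 - 6*30 / (7*(7^2 - 1)) = 1 - 180/336 = 0.464286.
Step 4: Under H0, t = rho * sqrt((n-2)/(1-rho^2)) = 1.1722 ~ t(5).
Step 5: Two-sided p-value from the t-distribution with 5 df = 0.293934.
Step 6: alpha = 0.1. fail to reject H0.

rho = 0.4643, p = 0.293934, fail to reject H0 at alpha = 0.1.


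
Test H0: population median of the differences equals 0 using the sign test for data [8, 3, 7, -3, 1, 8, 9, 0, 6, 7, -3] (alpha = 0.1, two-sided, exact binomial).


Step 1: Discard zero differences. Original n = 11; n_eff = number of nonzero differences = 10.
Nonzero differences (with sign): +8, +3, +7, -3, +1, +8, +9, +6, +7, -3
Step 2: Count signs: positive = 8, negative = 2.
Step 3: Under H0: P(positive) = 0.5, so the number of positives S ~ Bin(10, 0.5).
Step 4: Two-sided exact p-value = sum of Bin(10,0.5) probabilities at or below the observed probability = 0.109375.
Step 5: alpha = 0.1. fail to reject H0.

n_eff = 10, pos = 8, neg = 2, p = 0.109375, fail to reject H0.


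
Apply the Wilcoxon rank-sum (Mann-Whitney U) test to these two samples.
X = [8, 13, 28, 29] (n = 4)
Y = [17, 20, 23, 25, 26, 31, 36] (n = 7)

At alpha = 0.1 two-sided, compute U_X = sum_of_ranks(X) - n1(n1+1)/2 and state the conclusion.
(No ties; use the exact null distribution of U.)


Step 1: Combine and sort all 11 observations; assign midranks.
sorted (value, group): (8,X), (13,X), (17,Y), (20,Y), (23,Y), (25,Y), (26,Y), (28,X), (29,X), (31,Y), (36,Y)
ranks: 8->1, 13->2, 17->3, 20->4, 23->5, 25->6, 26->7, 28->8, 29->9, 31->10, 36->11
Step 2: Rank sum for X: R1 = 1 + 2 + 8 + 9 = 20.
Step 3: U_X = R1 - n1(n1+1)/2 = 20 - 4*5/2 = 20 - 10 = 10.
       U_Y = n1*n2 - U_X = 28 - 10 = 18.
Step 4: No ties, so the exact null distribution of U (based on enumerating the C(11,4) = 330 equally likely rank assignments) gives the two-sided p-value.
Step 5: p-value = 0.527273; compare to alpha = 0.1. fail to reject H0.

U_X = 10, p = 0.527273, fail to reject H0 at alpha = 0.1.


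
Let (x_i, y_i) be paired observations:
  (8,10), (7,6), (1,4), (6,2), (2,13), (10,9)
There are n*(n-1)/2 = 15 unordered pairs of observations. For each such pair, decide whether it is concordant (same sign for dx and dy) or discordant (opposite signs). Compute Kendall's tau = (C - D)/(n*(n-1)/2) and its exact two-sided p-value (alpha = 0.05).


Step 1: Enumerate the 15 unordered pairs (i,j) with i<j and classify each by sign(x_j-x_i) * sign(y_j-y_i).
  (1,2):dx=-1,dy=-4->C; (1,3):dx=-7,dy=-6->C; (1,4):dx=-2,dy=-8->C; (1,5):dx=-6,dy=+3->D
  (1,6):dx=+2,dy=-1->D; (2,3):dx=-6,dy=-2->C; (2,4):dx=-1,dy=-4->C; (2,5):dx=-5,dy=+7->D
  (2,6):dx=+3,dy=+3->C; (3,4):dx=+5,dy=-2->D; (3,5):dx=+1,dy=+9->C; (3,6):dx=+9,dy=+5->C
  (4,5):dx=-4,dy=+11->D; (4,6):dx=+4,dy=+7->C; (5,6):dx=+8,dy=-4->D
Step 2: C = 9, D = 6, total pairs = 15.
Step 3: tau = (C - D)/(n(n-1)/2) = (9 - 6)/15 = 0.200000.
Step 4: Exact two-sided p-value (enumerate n! = 720 permutations of y under H0): p = 0.719444.
Step 5: alpha = 0.05. fail to reject H0.

tau_b = 0.2000 (C=9, D=6), p = 0.719444, fail to reject H0.


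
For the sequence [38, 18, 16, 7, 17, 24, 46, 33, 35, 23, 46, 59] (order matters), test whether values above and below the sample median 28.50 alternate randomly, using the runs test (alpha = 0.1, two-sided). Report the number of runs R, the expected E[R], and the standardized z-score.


Step 1: Compute median = 28.50; label A = above, B = below.
Labels in order: ABBBBBAAABAA  (n_A = 6, n_B = 6)
Step 2: Count runs R = 5.
Step 3: Under H0 (random ordering), E[R] = 2*n_A*n_B/(n_A+n_B) + 1 = 2*6*6/12 + 1 = 7.0000.
        Var[R] = 2*n_A*n_B*(2*n_A*n_B - n_A - n_B) / ((n_A+n_B)^2 * (n_A+n_B-1)) = 4320/1584 = 2.7273.
        SD[R] = 1.6514.
Step 4: Continuity-corrected z = (R + 0.5 - E[R]) / SD[R] = (5 + 0.5 - 7.0000) / 1.6514 = -0.9083.
Step 5: Two-sided p-value via normal approximation = 2*(1 - Phi(|z|)) = 0.363722.
Step 6: alpha = 0.1. fail to reject H0.

R = 5, z = -0.9083, p = 0.363722, fail to reject H0.


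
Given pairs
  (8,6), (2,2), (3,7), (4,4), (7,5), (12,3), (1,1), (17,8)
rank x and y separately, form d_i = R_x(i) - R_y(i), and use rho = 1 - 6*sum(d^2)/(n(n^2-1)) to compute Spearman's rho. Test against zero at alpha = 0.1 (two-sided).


Step 1: Rank x and y separately (midranks; no ties here).
rank(x): 8->6, 2->2, 3->3, 4->4, 7->5, 12->7, 1->1, 17->8
rank(y): 6->6, 2->2, 7->7, 4->4, 5->5, 3->3, 1->1, 8->8
Step 2: d_i = R_x(i) - R_y(i); compute d_i^2.
  (6-6)^2=0, (2-2)^2=0, (3-7)^2=16, (4-4)^2=0, (5-5)^2=0, (7-3)^2=16, (1-1)^2=0, (8-8)^2=0
sum(d^2) = 32.
Step 3: rho = 1 - 6*32 / (8*(8^2 - 1)) = 1 - 192/504 = 0.619048.
Step 4: Under H0, t = rho * sqrt((n-2)/(1-rho^2)) = 1.9308 ~ t(6).
Step 5: Two-sided p-value from the t-distribution with 6 df = 0.101733.
Step 6: alpha = 0.1. fail to reject H0.

rho = 0.6190, p = 0.101733, fail to reject H0 at alpha = 0.1.


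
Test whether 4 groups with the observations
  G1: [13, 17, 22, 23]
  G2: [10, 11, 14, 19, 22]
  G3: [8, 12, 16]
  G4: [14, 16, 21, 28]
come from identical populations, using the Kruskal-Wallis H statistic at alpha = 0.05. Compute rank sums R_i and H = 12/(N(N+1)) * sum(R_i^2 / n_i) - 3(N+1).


Step 1: Combine all N = 16 observations and assign midranks.
sorted (value, group, rank): (8,G3,1), (10,G2,2), (11,G2,3), (12,G3,4), (13,G1,5), (14,G2,6.5), (14,G4,6.5), (16,G3,8.5), (16,G4,8.5), (17,G1,10), (19,G2,11), (21,G4,12), (22,G1,13.5), (22,G2,13.5), (23,G1,15), (28,G4,16)
Step 2: Sum ranks within each group.
R_1 = 43.5 (n_1 = 4)
R_2 = 36 (n_2 = 5)
R_3 = 13.5 (n_3 = 3)
R_4 = 43 (n_4 = 4)
Step 3: H = 12/(N(N+1)) * sum(R_i^2/n_i) - 3(N+1)
     = 12/(16*17) * (43.5^2/4 + 36^2/5 + 13.5^2/3 + 43^2/4) - 3*17
     = 0.044118 * 1255.26 - 51
     = 4.379228.
Step 4: Ties present; correction factor C = 1 - 18/(16^3 - 16) = 0.995588. Corrected H = 4.379228 / 0.995588 = 4.398634.
Step 5: Under H0, H ~ chi^2(3); p-value = 0.221512.
Step 6: alpha = 0.05. fail to reject H0.

H = 4.3986, df = 3, p = 0.221512, fail to reject H0.


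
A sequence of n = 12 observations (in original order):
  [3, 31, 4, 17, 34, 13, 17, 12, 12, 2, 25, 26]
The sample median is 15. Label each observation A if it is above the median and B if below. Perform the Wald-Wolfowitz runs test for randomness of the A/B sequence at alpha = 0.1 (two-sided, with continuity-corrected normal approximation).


Step 1: Compute median = 15; label A = above, B = below.
Labels in order: BABAABABBBAA  (n_A = 6, n_B = 6)
Step 2: Count runs R = 8.
Step 3: Under H0 (random ordering), E[R] = 2*n_A*n_B/(n_A+n_B) + 1 = 2*6*6/12 + 1 = 7.0000.
        Var[R] = 2*n_A*n_B*(2*n_A*n_B - n_A - n_B) / ((n_A+n_B)^2 * (n_A+n_B-1)) = 4320/1584 = 2.7273.
        SD[R] = 1.6514.
Step 4: Continuity-corrected z = (R - 0.5 - E[R]) / SD[R] = (8 - 0.5 - 7.0000) / 1.6514 = 0.3028.
Step 5: Two-sided p-value via normal approximation = 2*(1 - Phi(|z|)) = 0.762069.
Step 6: alpha = 0.1. fail to reject H0.

R = 8, z = 0.3028, p = 0.762069, fail to reject H0.


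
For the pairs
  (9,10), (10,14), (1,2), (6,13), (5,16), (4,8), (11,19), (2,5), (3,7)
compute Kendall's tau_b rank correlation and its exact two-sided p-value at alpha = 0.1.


Step 1: Enumerate the 36 unordered pairs (i,j) with i<j and classify each by sign(x_j-x_i) * sign(y_j-y_i).
  (1,2):dx=+1,dy=+4->C; (1,3):dx=-8,dy=-8->C; (1,4):dx=-3,dy=+3->D; (1,5):dx=-4,dy=+6->D
  (1,6):dx=-5,dy=-2->C; (1,7):dx=+2,dy=+9->C; (1,8):dx=-7,dy=-5->C; (1,9):dx=-6,dy=-3->C
  (2,3):dx=-9,dy=-12->C; (2,4):dx=-4,dy=-1->C; (2,5):dx=-5,dy=+2->D; (2,6):dx=-6,dy=-6->C
  (2,7):dx=+1,dy=+5->C; (2,8):dx=-8,dy=-9->C; (2,9):dx=-7,dy=-7->C; (3,4):dx=+5,dy=+11->C
  (3,5):dx=+4,dy=+14->C; (3,6):dx=+3,dy=+6->C; (3,7):dx=+10,dy=+17->C; (3,8):dx=+1,dy=+3->C
  (3,9):dx=+2,dy=+5->C; (4,5):dx=-1,dy=+3->D; (4,6):dx=-2,dy=-5->C; (4,7):dx=+5,dy=+6->C
  (4,8):dx=-4,dy=-8->C; (4,9):dx=-3,dy=-6->C; (5,6):dx=-1,dy=-8->C; (5,7):dx=+6,dy=+3->C
  (5,8):dx=-3,dy=-11->C; (5,9):dx=-2,dy=-9->C; (6,7):dx=+7,dy=+11->C; (6,8):dx=-2,dy=-3->C
  (6,9):dx=-1,dy=-1->C; (7,8):dx=-9,dy=-14->C; (7,9):dx=-8,dy=-12->C; (8,9):dx=+1,dy=+2->C
Step 2: C = 32, D = 4, total pairs = 36.
Step 3: tau = (C - D)/(n(n-1)/2) = (32 - 4)/36 = 0.777778.
Step 4: Exact two-sided p-value (enumerate n! = 362880 permutations of y under H0): p = 0.002425.
Step 5: alpha = 0.1. reject H0.

tau_b = 0.7778 (C=32, D=4), p = 0.002425, reject H0.


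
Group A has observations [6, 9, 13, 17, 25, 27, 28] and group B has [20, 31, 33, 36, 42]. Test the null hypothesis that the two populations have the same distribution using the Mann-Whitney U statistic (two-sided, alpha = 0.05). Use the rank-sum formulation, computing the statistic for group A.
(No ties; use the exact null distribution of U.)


Step 1: Combine and sort all 12 observations; assign midranks.
sorted (value, group): (6,X), (9,X), (13,X), (17,X), (20,Y), (25,X), (27,X), (28,X), (31,Y), (33,Y), (36,Y), (42,Y)
ranks: 6->1, 9->2, 13->3, 17->4, 20->5, 25->6, 27->7, 28->8, 31->9, 33->10, 36->11, 42->12
Step 2: Rank sum for X: R1 = 1 + 2 + 3 + 4 + 6 + 7 + 8 = 31.
Step 3: U_X = R1 - n1(n1+1)/2 = 31 - 7*8/2 = 31 - 28 = 3.
       U_Y = n1*n2 - U_X = 35 - 3 = 32.
Step 4: No ties, so the exact null distribution of U (based on enumerating the C(12,7) = 792 equally likely rank assignments) gives the two-sided p-value.
Step 5: p-value = 0.017677; compare to alpha = 0.05. reject H0.

U_X = 3, p = 0.017677, reject H0 at alpha = 0.05.


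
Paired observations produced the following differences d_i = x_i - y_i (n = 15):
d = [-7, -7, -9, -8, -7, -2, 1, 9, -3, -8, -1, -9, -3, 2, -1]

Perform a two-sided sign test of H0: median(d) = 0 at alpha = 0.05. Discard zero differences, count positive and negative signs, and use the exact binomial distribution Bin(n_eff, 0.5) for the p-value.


Step 1: Discard zero differences. Original n = 15; n_eff = number of nonzero differences = 15.
Nonzero differences (with sign): -7, -7, -9, -8, -7, -2, +1, +9, -3, -8, -1, -9, -3, +2, -1
Step 2: Count signs: positive = 3, negative = 12.
Step 3: Under H0: P(positive) = 0.5, so the number of positives S ~ Bin(15, 0.5).
Step 4: Two-sided exact p-value = sum of Bin(15,0.5) probabilities at or below the observed probability = 0.035156.
Step 5: alpha = 0.05. reject H0.

n_eff = 15, pos = 3, neg = 12, p = 0.035156, reject H0.


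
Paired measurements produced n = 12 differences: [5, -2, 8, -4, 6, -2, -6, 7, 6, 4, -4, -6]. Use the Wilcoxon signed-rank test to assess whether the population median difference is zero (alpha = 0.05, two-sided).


Step 1: Drop any zero differences (none here) and take |d_i|.
|d| = [5, 2, 8, 4, 6, 2, 6, 7, 6, 4, 4, 6]
Step 2: Midrank |d_i| (ties get averaged ranks).
ranks: |5|->6, |2|->1.5, |8|->12, |4|->4, |6|->8.5, |2|->1.5, |6|->8.5, |7|->11, |6|->8.5, |4|->4, |4|->4, |6|->8.5
Step 3: Attach original signs; sum ranks with positive sign and with negative sign.
W+ = 6 + 12 + 8.5 + 11 + 8.5 + 4 = 50
W- = 1.5 + 4 + 1.5 + 8.5 + 4 + 8.5 = 28
(Check: W+ + W- = 78 should equal n(n+1)/2 = 78.)
Step 4: Test statistic W = min(W+, W-) = 28.
Step 5: Ties in |d|, so use the tie-corrected normal approximation.
        E[W] = n(n+1)/4 = 12*13/4 = 39.
        Tie groups: |d|=2 (t=2), |d|=4 (t=3), |d|=6 (t=4); sum(t^3 - t) = 90.
        Var[W] = n(n+1)(2n+1)/24 - sum(t^3-t)/48 = 3900/24 - 90/48 = 160.625.
        z = (W - E[W]) / sqrt(Var[W]) = (28 - 39) / 12.6738 = -0.8679.
        Two-sided p = 2*Phi(z) = 0.385431.
Step 6: alpha = 0.05. fail to reject H0.

W+ = 50, W- = 28, W = min = 28, p = 0.385431, fail to reject H0.


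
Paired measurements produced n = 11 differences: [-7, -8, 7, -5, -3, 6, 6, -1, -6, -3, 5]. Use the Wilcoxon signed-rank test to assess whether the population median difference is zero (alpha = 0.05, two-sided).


Step 1: Drop any zero differences (none here) and take |d_i|.
|d| = [7, 8, 7, 5, 3, 6, 6, 1, 6, 3, 5]
Step 2: Midrank |d_i| (ties get averaged ranks).
ranks: |7|->9.5, |8|->11, |7|->9.5, |5|->4.5, |3|->2.5, |6|->7, |6|->7, |1|->1, |6|->7, |3|->2.5, |5|->4.5
Step 3: Attach original signs; sum ranks with positive sign and with negative sign.
W+ = 9.5 + 7 + 7 + 4.5 = 28
W- = 9.5 + 11 + 4.5 + 2.5 + 1 + 7 + 2.5 = 38
(Check: W+ + W- = 66 should equal n(n+1)/2 = 66.)
Step 4: Test statistic W = min(W+, W-) = 28.
Step 5: Ties in |d|, so use the tie-corrected normal approximation.
        E[W] = n(n+1)/4 = 11*12/4 = 33.
        Tie groups: |d|=3 (t=2), |d|=5 (t=2), |d|=6 (t=3), |d|=7 (t=2); sum(t^3 - t) = 42.
        Var[W] = n(n+1)(2n+1)/24 - sum(t^3-t)/48 = 3036/24 - 42/48 = 125.625.
        z = (W - E[W]) / sqrt(Var[W]) = (28 - 33) / 11.2083 = -0.4461.
        Two-sided p = 2*Phi(z) = 0.655525.
Step 6: alpha = 0.05. fail to reject H0.

W+ = 28, W- = 38, W = min = 28, p = 0.655525, fail to reject H0.


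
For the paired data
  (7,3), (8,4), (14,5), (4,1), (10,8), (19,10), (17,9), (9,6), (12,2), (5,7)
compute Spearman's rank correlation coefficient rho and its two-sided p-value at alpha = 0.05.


Step 1: Rank x and y separately (midranks; no ties here).
rank(x): 7->3, 8->4, 14->8, 4->1, 10->6, 19->10, 17->9, 9->5, 12->7, 5->2
rank(y): 3->3, 4->4, 5->5, 1->1, 8->8, 10->10, 9->9, 6->6, 2->2, 7->7
Step 2: d_i = R_x(i) - R_y(i); compute d_i^2.
  (3-3)^2=0, (4-4)^2=0, (8-5)^2=9, (1-1)^2=0, (6-8)^2=4, (10-10)^2=0, (9-9)^2=0, (5-6)^2=1, (7-2)^2=25, (2-7)^2=25
sum(d^2) = 64.
Step 3: rho = 1 - 6*64 / (10*(10^2 - 1)) = 1 - 384/990 = 0.612121.
Step 4: Under H0, t = rho * sqrt((n-2)/(1-rho^2)) = 2.1895 ~ t(8).
Step 5: Two-sided p-value from the t-distribution with 8 df = 0.059972.
Step 6: alpha = 0.05. fail to reject H0.

rho = 0.6121, p = 0.059972, fail to reject H0 at alpha = 0.05.


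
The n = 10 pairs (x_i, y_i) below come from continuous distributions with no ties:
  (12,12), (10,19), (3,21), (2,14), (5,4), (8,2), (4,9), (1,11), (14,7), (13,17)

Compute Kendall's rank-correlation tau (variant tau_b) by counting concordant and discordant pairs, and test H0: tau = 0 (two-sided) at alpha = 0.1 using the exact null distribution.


Step 1: Enumerate the 45 unordered pairs (i,j) with i<j and classify each by sign(x_j-x_i) * sign(y_j-y_i).
  (1,2):dx=-2,dy=+7->D; (1,3):dx=-9,dy=+9->D; (1,4):dx=-10,dy=+2->D; (1,5):dx=-7,dy=-8->C
  (1,6):dx=-4,dy=-10->C; (1,7):dx=-8,dy=-3->C; (1,8):dx=-11,dy=-1->C; (1,9):dx=+2,dy=-5->D
  (1,10):dx=+1,dy=+5->C; (2,3):dx=-7,dy=+2->D; (2,4):dx=-8,dy=-5->C; (2,5):dx=-5,dy=-15->C
  (2,6):dx=-2,dy=-17->C; (2,7):dx=-6,dy=-10->C; (2,8):dx=-9,dy=-8->C; (2,9):dx=+4,dy=-12->D
  (2,10):dx=+3,dy=-2->D; (3,4):dx=-1,dy=-7->C; (3,5):dx=+2,dy=-17->D; (3,6):dx=+5,dy=-19->D
  (3,7):dx=+1,dy=-12->D; (3,8):dx=-2,dy=-10->C; (3,9):dx=+11,dy=-14->D; (3,10):dx=+10,dy=-4->D
  (4,5):dx=+3,dy=-10->D; (4,6):dx=+6,dy=-12->D; (4,7):dx=+2,dy=-5->D; (4,8):dx=-1,dy=-3->C
  (4,9):dx=+12,dy=-7->D; (4,10):dx=+11,dy=+3->C; (5,6):dx=+3,dy=-2->D; (5,7):dx=-1,dy=+5->D
  (5,8):dx=-4,dy=+7->D; (5,9):dx=+9,dy=+3->C; (5,10):dx=+8,dy=+13->C; (6,7):dx=-4,dy=+7->D
  (6,8):dx=-7,dy=+9->D; (6,9):dx=+6,dy=+5->C; (6,10):dx=+5,dy=+15->C; (7,8):dx=-3,dy=+2->D
  (7,9):dx=+10,dy=-2->D; (7,10):dx=+9,dy=+8->C; (8,9):dx=+13,dy=-4->D; (8,10):dx=+12,dy=+6->C
  (9,10):dx=-1,dy=+10->D
Step 2: C = 20, D = 25, total pairs = 45.
Step 3: tau = (C - D)/(n(n-1)/2) = (20 - 25)/45 = -0.111111.
Step 4: Exact two-sided p-value (enumerate n! = 3628800 permutations of y under H0): p = 0.727490.
Step 5: alpha = 0.1. fail to reject H0.

tau_b = -0.1111 (C=20, D=25), p = 0.727490, fail to reject H0.


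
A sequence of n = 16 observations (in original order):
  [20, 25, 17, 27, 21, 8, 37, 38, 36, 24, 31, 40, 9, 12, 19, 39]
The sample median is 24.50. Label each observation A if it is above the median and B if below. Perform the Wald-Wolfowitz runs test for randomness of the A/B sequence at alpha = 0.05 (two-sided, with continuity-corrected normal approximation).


Step 1: Compute median = 24.50; label A = above, B = below.
Labels in order: BABABBAAABAABBBA  (n_A = 8, n_B = 8)
Step 2: Count runs R = 10.
Step 3: Under H0 (random ordering), E[R] = 2*n_A*n_B/(n_A+n_B) + 1 = 2*8*8/16 + 1 = 9.0000.
        Var[R] = 2*n_A*n_B*(2*n_A*n_B - n_A - n_B) / ((n_A+n_B)^2 * (n_A+n_B-1)) = 14336/3840 = 3.7333.
        SD[R] = 1.9322.
Step 4: Continuity-corrected z = (R - 0.5 - E[R]) / SD[R] = (10 - 0.5 - 9.0000) / 1.9322 = 0.2588.
Step 5: Two-sided p-value via normal approximation = 2*(1 - Phi(|z|)) = 0.795809.
Step 6: alpha = 0.05. fail to reject H0.

R = 10, z = 0.2588, p = 0.795809, fail to reject H0.


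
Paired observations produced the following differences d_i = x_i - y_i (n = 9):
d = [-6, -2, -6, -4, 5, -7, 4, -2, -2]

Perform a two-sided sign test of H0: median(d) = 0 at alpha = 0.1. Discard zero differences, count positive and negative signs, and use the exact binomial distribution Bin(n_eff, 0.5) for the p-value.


Step 1: Discard zero differences. Original n = 9; n_eff = number of nonzero differences = 9.
Nonzero differences (with sign): -6, -2, -6, -4, +5, -7, +4, -2, -2
Step 2: Count signs: positive = 2, negative = 7.
Step 3: Under H0: P(positive) = 0.5, so the number of positives S ~ Bin(9, 0.5).
Step 4: Two-sided exact p-value = sum of Bin(9,0.5) probabilities at or below the observed probability = 0.179688.
Step 5: alpha = 0.1. fail to reject H0.

n_eff = 9, pos = 2, neg = 7, p = 0.179688, fail to reject H0.


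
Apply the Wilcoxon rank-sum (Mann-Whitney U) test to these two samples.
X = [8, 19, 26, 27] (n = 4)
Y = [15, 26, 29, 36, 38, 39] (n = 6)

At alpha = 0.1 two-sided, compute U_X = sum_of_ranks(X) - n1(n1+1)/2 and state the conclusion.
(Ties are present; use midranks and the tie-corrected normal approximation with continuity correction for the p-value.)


Step 1: Combine and sort all 10 observations; assign midranks.
sorted (value, group): (8,X), (15,Y), (19,X), (26,X), (26,Y), (27,X), (29,Y), (36,Y), (38,Y), (39,Y)
ranks: 8->1, 15->2, 19->3, 26->4.5, 26->4.5, 27->6, 29->7, 36->8, 38->9, 39->10
Step 2: Rank sum for X: R1 = 1 + 3 + 4.5 + 6 = 14.5.
Step 3: U_X = R1 - n1(n1+1)/2 = 14.5 - 4*5/2 = 14.5 - 10 = 4.5.
       U_Y = n1*n2 - U_X = 24 - 4.5 = 19.5.
Step 4: Ties are present, so use the tie-corrected normal approximation (with continuity correction) for the p-value.
Step 5: p-value = 0.134407; compare to alpha = 0.1. fail to reject H0.

U_X = 4.5, p = 0.134407, fail to reject H0 at alpha = 0.1.


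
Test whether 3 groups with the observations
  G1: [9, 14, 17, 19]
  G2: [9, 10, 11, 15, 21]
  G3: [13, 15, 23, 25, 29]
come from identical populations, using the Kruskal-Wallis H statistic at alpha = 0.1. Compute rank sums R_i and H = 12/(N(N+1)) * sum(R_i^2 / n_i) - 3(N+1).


Step 1: Combine all N = 14 observations and assign midranks.
sorted (value, group, rank): (9,G1,1.5), (9,G2,1.5), (10,G2,3), (11,G2,4), (13,G3,5), (14,G1,6), (15,G2,7.5), (15,G3,7.5), (17,G1,9), (19,G1,10), (21,G2,11), (23,G3,12), (25,G3,13), (29,G3,14)
Step 2: Sum ranks within each group.
R_1 = 26.5 (n_1 = 4)
R_2 = 27 (n_2 = 5)
R_3 = 51.5 (n_3 = 5)
Step 3: H = 12/(N(N+1)) * sum(R_i^2/n_i) - 3(N+1)
     = 12/(14*15) * (26.5^2/4 + 27^2/5 + 51.5^2/5) - 3*15
     = 0.057143 * 851.812 - 45
     = 3.675000.
Step 4: Ties present; correction factor C = 1 - 12/(14^3 - 14) = 0.995604. Corrected H = 3.675000 / 0.995604 = 3.691225.
Step 5: Under H0, H ~ chi^2(2); p-value = 0.157929.
Step 6: alpha = 0.1. fail to reject H0.

H = 3.6912, df = 2, p = 0.157929, fail to reject H0.


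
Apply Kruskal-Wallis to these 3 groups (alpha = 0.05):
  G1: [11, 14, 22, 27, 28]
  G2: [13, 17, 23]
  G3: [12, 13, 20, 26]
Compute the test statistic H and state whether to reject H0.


Step 1: Combine all N = 12 observations and assign midranks.
sorted (value, group, rank): (11,G1,1), (12,G3,2), (13,G2,3.5), (13,G3,3.5), (14,G1,5), (17,G2,6), (20,G3,7), (22,G1,8), (23,G2,9), (26,G3,10), (27,G1,11), (28,G1,12)
Step 2: Sum ranks within each group.
R_1 = 37 (n_1 = 5)
R_2 = 18.5 (n_2 = 3)
R_3 = 22.5 (n_3 = 4)
Step 3: H = 12/(N(N+1)) * sum(R_i^2/n_i) - 3(N+1)
     = 12/(12*13) * (37^2/5 + 18.5^2/3 + 22.5^2/4) - 3*13
     = 0.076923 * 514.446 - 39
     = 0.572756.
Step 4: Ties present; correction factor C = 1 - 6/(12^3 - 12) = 0.996503. Corrected H = 0.572756 / 0.996503 = 0.574766.
Step 5: Under H0, H ~ chi^2(2); p-value = 0.750224.
Step 6: alpha = 0.05. fail to reject H0.

H = 0.5748, df = 2, p = 0.750224, fail to reject H0.


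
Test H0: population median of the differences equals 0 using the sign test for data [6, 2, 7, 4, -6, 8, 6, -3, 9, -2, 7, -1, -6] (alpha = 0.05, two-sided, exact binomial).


Step 1: Discard zero differences. Original n = 13; n_eff = number of nonzero differences = 13.
Nonzero differences (with sign): +6, +2, +7, +4, -6, +8, +6, -3, +9, -2, +7, -1, -6
Step 2: Count signs: positive = 8, negative = 5.
Step 3: Under H0: P(positive) = 0.5, so the number of positives S ~ Bin(13, 0.5).
Step 4: Two-sided exact p-value = sum of Bin(13,0.5) probabilities at or below the observed probability = 0.581055.
Step 5: alpha = 0.05. fail to reject H0.

n_eff = 13, pos = 8, neg = 5, p = 0.581055, fail to reject H0.


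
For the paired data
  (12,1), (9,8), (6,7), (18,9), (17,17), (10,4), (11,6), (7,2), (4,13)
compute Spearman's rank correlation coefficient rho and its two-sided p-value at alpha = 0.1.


Step 1: Rank x and y separately (midranks; no ties here).
rank(x): 12->7, 9->4, 6->2, 18->9, 17->8, 10->5, 11->6, 7->3, 4->1
rank(y): 1->1, 8->6, 7->5, 9->7, 17->9, 4->3, 6->4, 2->2, 13->8
Step 2: d_i = R_x(i) - R_y(i); compute d_i^2.
  (7-1)^2=36, (4-6)^2=4, (2-5)^2=9, (9-7)^2=4, (8-9)^2=1, (5-3)^2=4, (6-4)^2=4, (3-2)^2=1, (1-8)^2=49
sum(d^2) = 112.
Step 3: rho = 1 - 6*112 / (9*(9^2 - 1)) = 1 - 672/720 = 0.066667.
Step 4: Under H0, t = rho * sqrt((n-2)/(1-rho^2)) = 0.1768 ~ t(7).
Step 5: Two-sided p-value from the t-distribution with 7 df = 0.864690.
Step 6: alpha = 0.1. fail to reject H0.

rho = 0.0667, p = 0.864690, fail to reject H0 at alpha = 0.1.


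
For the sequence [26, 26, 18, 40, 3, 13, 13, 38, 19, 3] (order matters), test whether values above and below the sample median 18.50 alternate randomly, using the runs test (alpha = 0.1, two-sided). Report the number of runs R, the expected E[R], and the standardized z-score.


Step 1: Compute median = 18.50; label A = above, B = below.
Labels in order: AABABBBAAB  (n_A = 5, n_B = 5)
Step 2: Count runs R = 6.
Step 3: Under H0 (random ordering), E[R] = 2*n_A*n_B/(n_A+n_B) + 1 = 2*5*5/10 + 1 = 6.0000.
        Var[R] = 2*n_A*n_B*(2*n_A*n_B - n_A - n_B) / ((n_A+n_B)^2 * (n_A+n_B-1)) = 2000/900 = 2.2222.
        SD[R] = 1.4907.
Step 4: R = E[R], so z = 0 with no continuity correction.
Step 5: Two-sided p-value via normal approximation = 2*(1 - Phi(|z|)) = 1.000000.
Step 6: alpha = 0.1. fail to reject H0.

R = 6, z = 0.0000, p = 1.000000, fail to reject H0.


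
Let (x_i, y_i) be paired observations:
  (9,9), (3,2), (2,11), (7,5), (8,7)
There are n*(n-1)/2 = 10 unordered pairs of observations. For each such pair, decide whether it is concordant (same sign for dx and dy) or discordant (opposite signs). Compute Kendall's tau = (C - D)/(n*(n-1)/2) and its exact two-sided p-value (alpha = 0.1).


Step 1: Enumerate the 10 unordered pairs (i,j) with i<j and classify each by sign(x_j-x_i) * sign(y_j-y_i).
  (1,2):dx=-6,dy=-7->C; (1,3):dx=-7,dy=+2->D; (1,4):dx=-2,dy=-4->C; (1,5):dx=-1,dy=-2->C
  (2,3):dx=-1,dy=+9->D; (2,4):dx=+4,dy=+3->C; (2,5):dx=+5,dy=+5->C; (3,4):dx=+5,dy=-6->D
  (3,5):dx=+6,dy=-4->D; (4,5):dx=+1,dy=+2->C
Step 2: C = 6, D = 4, total pairs = 10.
Step 3: tau = (C - D)/(n(n-1)/2) = (6 - 4)/10 = 0.200000.
Step 4: Exact two-sided p-value (enumerate n! = 120 permutations of y under H0): p = 0.816667.
Step 5: alpha = 0.1. fail to reject H0.

tau_b = 0.2000 (C=6, D=4), p = 0.816667, fail to reject H0.
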